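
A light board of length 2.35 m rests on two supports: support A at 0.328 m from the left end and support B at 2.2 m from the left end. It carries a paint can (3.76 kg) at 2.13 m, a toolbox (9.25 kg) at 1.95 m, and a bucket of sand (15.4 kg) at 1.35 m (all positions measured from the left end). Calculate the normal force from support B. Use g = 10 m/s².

R_B ≈ 200 N

Sum moments about support A (its reaction then has zero moment arm).
Paint can: 3.76 × 10 = 37.6 N down at 2.13 m → arm 1.802 m, τ = 37.6 × 1.802 = 67.76 N·m clockwise.
Toolbox: 9.25 × 10 = 92.5 N down at 1.95 m → arm 1.622 m, τ = 92.5 × 1.622 = 150 N·m clockwise.
Bucket of sand: 15.4 × 10 = 154 N down at 1.35 m → arm 1.022 m, τ = 154 × 1.022 = 157.4 N·m clockwise.
Net load moment about support A = 375.2 N·m clockwise.
Reaction R at support B is upward at 2.2 m, arm 1.872 m → moment R × 1.872 counterclockwise.
For rotational equilibrium, R × 1.872 = 375.2, so R = 200 N.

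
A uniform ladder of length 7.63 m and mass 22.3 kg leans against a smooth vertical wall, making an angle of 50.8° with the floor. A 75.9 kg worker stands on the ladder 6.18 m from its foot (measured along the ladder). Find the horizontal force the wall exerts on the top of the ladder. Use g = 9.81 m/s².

Choose the foot of the ladder as the axis so the floor normal and friction both act there and drop out.
Ladder weight 22.3×9.81 = 218.8 N acts at 3.815 m along the ladder; its horizontal arm is 3.815·cos50.8° = 2.411 m → τ = 527.5 N·m clockwise.
Worker: 75.9×9.81 = 744.6 N at 6.18 m → arm 3.906 m → τ = 2908 N·m clockwise.
Wall normal N acts horizontally at the top; its moment arm is the height L sinθ = 7.63·sin50.8° = 5.913 m, counterclockwise.
Setting net torque to zero: N × 5.913 = 3436 → N = 581 N.

N_wall ≈ 581 N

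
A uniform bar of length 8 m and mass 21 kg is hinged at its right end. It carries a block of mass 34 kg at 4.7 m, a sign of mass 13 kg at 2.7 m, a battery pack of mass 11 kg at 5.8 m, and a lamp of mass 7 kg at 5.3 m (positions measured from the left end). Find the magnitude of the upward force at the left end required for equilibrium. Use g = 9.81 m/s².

F ≈ 378 N

Sum moments about the right end (the unknown pivot reaction has zero arm there).
Beam weight: 21 × 9.81 = 206 N down at 4 m → arm 4 m, τ = 206 × 4 = 824 N·m counterclockwise.
Block: 34 × 9.81 = 333.5 N down at 4.7 m → arm 3.3 m, τ = 333.5 × 3.3 = 1101 N·m counterclockwise.
Sign: 13 × 9.81 = 127.5 N down at 2.7 m → arm 5.3 m, τ = 127.5 × 5.3 = 675.8 N·m counterclockwise.
Battery pack: 11 × 9.81 = 107.9 N down at 5.8 m → arm 2.2 m, τ = 107.9 × 2.2 = 237.4 N·m counterclockwise.
Lamp: 7 × 9.81 = 68.67 N down at 5.3 m → arm 2.7 m, τ = 68.67 × 2.7 = 185.4 N·m counterclockwise.
Net moment of the loads = 3024 N·m counterclockwise.
The upward force F acts at the left end, arm 8 m, giving F × 8 clockwise.
Balancing moments: F × 8 = 3024, giving F = 3024 / 8 = 378 N.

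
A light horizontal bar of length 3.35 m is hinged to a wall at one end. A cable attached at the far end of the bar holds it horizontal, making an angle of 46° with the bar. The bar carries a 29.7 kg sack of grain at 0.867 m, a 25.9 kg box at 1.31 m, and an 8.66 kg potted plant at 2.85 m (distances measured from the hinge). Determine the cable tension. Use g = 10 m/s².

Sum moments about the hinge (the unknown hinge reaction has zero arm there).
Sack of grain: 29.7 × 10 = 297 N down at 0.867 m → arm 0.867 m, τ = 297 × 0.867 = 257.5 N·m clockwise.
Box: 25.9 × 10 = 259 N down at 1.31 m → arm 1.31 m, τ = 259 × 1.31 = 339.3 N·m clockwise.
Potted plant: 8.66 × 10 = 86.6 N down at 2.85 m → arm 2.85 m, τ = 86.6 × 2.85 = 246.8 N·m clockwise.
Total clockwise load moment = 843.6 N·m.
The cable tension T acts at 3.35 m; only its component perpendicular to the bar, T sinθ, produces torque. sin 46° = 0.7193.
For rotational equilibrium, T × 3.35 × 0.7193 = 843.6, so T = 843.6 / 2.41 = 350 N.

T ≈ 350 N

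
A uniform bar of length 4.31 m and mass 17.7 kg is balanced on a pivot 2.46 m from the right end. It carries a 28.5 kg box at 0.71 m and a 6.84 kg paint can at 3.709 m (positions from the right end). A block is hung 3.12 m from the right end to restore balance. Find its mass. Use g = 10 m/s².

m ≈ 70.8 kg

Taking torques about the pivot (at 2.46 m from the right end):
Beam weight: 17.7 × 10 = 177 N down at 2.155 m → arm 0.305 m, τ = 177 × 0.305 = 53.98 N·m clockwise.
Box: 28.5 × 10 = 285 N down at 0.71 m → arm 1.75 m, τ = 285 × 1.75 = 498.8 N·m clockwise.
Paint can: 6.84 × 10 = 68.4 N down at 3.709 m → arm 1.249 m, τ = 68.4 × 1.249 = 85.43 N·m counterclockwise.
Net moment of known loads = 467.3 N·m clockwise.
An unknown mass m at 3.12 m has arm 0.66 m; its moment is m·g·0.66 counterclockwise.
For rotational equilibrium, m × 10 × 0.66 = 467.3, so m = 467.3 / (10 × 0.66) = 70.8 kg.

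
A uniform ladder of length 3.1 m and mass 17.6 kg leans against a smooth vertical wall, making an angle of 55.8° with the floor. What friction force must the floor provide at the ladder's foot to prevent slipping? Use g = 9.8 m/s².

f ≈ 58.6 N

Choose the foot of the ladder as the axis so the floor normal and friction both act there and drop out.
Ladder weight 17.6×9.8 = 172.5 N acts at 1.55 m along the ladder; its horizontal arm is 1.55·cos55.8° = 0.8712 m → τ = 150.3 N·m clockwise.
Wall normal N acts horizontally at the top; its moment arm is the height L sinθ = 3.1·sin55.8° = 2.564 m, counterclockwise.
Setting net torque to zero: N × 2.564 = 150.3 → N = 58.6 N.
ΣFx = 0: friction at the foot balances the wall's push, so f = N_wall = 58.6 N.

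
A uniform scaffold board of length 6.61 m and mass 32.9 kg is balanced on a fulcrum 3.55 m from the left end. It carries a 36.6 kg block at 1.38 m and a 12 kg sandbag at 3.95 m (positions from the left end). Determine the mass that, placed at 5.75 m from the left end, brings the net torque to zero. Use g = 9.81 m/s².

Sum moments about the fulcrum (at 3.55 m from the left end) (the support reaction has zero arm there).
Beam weight: 32.9 × 9.81 = 322.7 N down at 3.305 m → arm 0.245 m, τ = 322.7 × 0.245 = 79.06 N·m counterclockwise.
Block: 36.6 × 9.81 = 359 N down at 1.38 m → arm 2.17 m, τ = 359 × 2.17 = 779 N·m counterclockwise.
Sandbag: 12 × 9.81 = 117.7 N down at 3.95 m → arm 0.4 m, τ = 117.7 × 0.4 = 47.08 N·m clockwise.
Net moment of known loads = 811 N·m counterclockwise.
An unknown mass m at 5.75 m has arm 2.2 m; its moment is m·g·2.2 clockwise.
Στ = 0 ⇒ m × 9.81 × 2.2 = 811 ⇒ m = 811 / (9.81 × 2.2) = 37.6 kg.

m ≈ 37.6 kg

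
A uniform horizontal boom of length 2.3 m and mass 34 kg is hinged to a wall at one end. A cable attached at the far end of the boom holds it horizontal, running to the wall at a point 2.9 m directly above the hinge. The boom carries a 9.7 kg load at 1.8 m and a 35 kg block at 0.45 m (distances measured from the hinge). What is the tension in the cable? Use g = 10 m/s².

T ≈ 401 N

Sum moments about the hinge (the unknown hinge reaction has zero arm there).
Beam weight: 34 × 10 = 340 N down at 1.15 m → arm 1.15 m, τ = 340 × 1.15 = 391 N·m clockwise.
Load: 9.7 × 10 = 97 N down at 1.8 m → arm 1.8 m, τ = 97 × 1.8 = 174.6 N·m clockwise.
Block: 35 × 10 = 350 N down at 0.45 m → arm 0.45 m, τ = 350 × 0.45 = 157.5 N·m clockwise.
Total clockwise load moment = 723.1 N·m.
The cable tension T acts at 2.3 m; only its component perpendicular to the boom, T sinθ, produces torque. sinθ = h/√(h²+d²) = 2.9/√(2.9²+2.3²) = 0.7835.
Setting net torque to zero: T × 2.3 × 0.7835 = 723.1 → T = 723.1 / 1.802 = 401 N.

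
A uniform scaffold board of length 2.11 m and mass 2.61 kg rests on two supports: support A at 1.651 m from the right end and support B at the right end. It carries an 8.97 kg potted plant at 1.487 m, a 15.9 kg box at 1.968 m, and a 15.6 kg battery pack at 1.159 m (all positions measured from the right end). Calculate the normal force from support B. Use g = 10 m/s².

R_B ≈ 34.3 N

Taking torques about support A:
Beam weight: 2.61 × 10 = 26.1 N down at 1.055 m → arm 0.596 m, τ = 26.1 × 0.596 = 15.56 N·m clockwise.
Potted plant: 8.97 × 10 = 89.7 N down at 1.487 m → arm 0.164 m, τ = 89.7 × 0.164 = 14.71 N·m clockwise.
Box: 15.9 × 10 = 159 N down at 1.968 m → arm 0.317 m, τ = 159 × 0.317 = 50.4 N·m counterclockwise.
Battery pack: 15.6 × 10 = 156 N down at 1.159 m → arm 0.492 m, τ = 156 × 0.492 = 76.75 N·m clockwise.
Net load moment about support A = 56.62 N·m clockwise.
Reaction R at support B is upward at 0 m, arm 1.651 m → moment R × 1.651 counterclockwise.
Setting net torque to zero: R × 1.651 = 56.62 → R = 34.3 N.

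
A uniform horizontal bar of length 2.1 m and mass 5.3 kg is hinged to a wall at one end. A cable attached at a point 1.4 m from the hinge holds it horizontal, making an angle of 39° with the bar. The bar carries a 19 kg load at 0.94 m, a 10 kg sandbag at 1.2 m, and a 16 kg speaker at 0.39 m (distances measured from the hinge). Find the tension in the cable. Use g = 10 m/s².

About the hinge:
Beam weight: 5.3 × 10 = 53 N down at 1.05 m → arm 1.05 m, τ = 53 × 1.05 = 55.65 N·m clockwise.
Load: 19 × 10 = 190 N down at 0.94 m → arm 0.94 m, τ = 190 × 0.94 = 178.6 N·m clockwise.
Sandbag: 10 × 10 = 100 N down at 1.2 m → arm 1.2 m, τ = 100 × 1.2 = 120 N·m clockwise.
Speaker: 16 × 10 = 160 N down at 0.39 m → arm 0.39 m, τ = 160 × 0.39 = 62.4 N·m clockwise.
Total clockwise load moment = 416.6 N·m.
The cable tension T acts at 1.4 m; only its component perpendicular to the bar, T sinθ, produces torque. sin 39° = 0.6293.
Στ = 0 ⇒ T × 1.4 × 0.6293 = 416.6 ⇒ T = 416.6 / 0.881 = 473 N.

T ≈ 473 N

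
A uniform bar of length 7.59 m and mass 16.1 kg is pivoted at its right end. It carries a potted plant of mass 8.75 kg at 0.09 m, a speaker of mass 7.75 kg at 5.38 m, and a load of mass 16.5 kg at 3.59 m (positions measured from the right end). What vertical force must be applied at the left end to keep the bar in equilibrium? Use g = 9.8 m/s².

Choose the right end as the axis so the unknown pivot reaction has zero arm there.
Beam weight: 16.1 × 9.8 = 157.8 N down at 3.795 m → arm 3.795 m, τ = 157.8 × 3.795 = 598.9 N·m counterclockwise.
Potted plant: 8.75 × 9.8 = 85.75 N down at 0.09 m → arm 0.09 m, τ = 85.75 × 0.09 = 7.717 N·m counterclockwise.
Speaker: 7.75 × 9.8 = 75.95 N down at 5.38 m → arm 5.38 m, τ = 75.95 × 5.38 = 408.6 N·m counterclockwise.
Load: 16.5 × 9.8 = 161.7 N down at 3.59 m → arm 3.59 m, τ = 161.7 × 3.59 = 580.5 N·m counterclockwise.
Net moment of the loads = 1596 N·m counterclockwise.
The upward force F acts at the left end, arm 7.59 m, giving F × 7.59 clockwise.
For rotational equilibrium, F × 7.59 = 1596, so F = 1596 / 7.59 = 210 N.

F ≈ 210 N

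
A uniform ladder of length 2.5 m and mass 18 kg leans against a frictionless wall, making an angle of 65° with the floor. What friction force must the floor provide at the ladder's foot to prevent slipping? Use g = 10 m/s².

About the foot of the ladder:
Ladder weight 18×10 = 180 N acts at 1.25 m along the ladder; its horizontal arm is 1.25·cos65° = 0.5283 m → τ = 95.09 N·m clockwise.
Wall normal N acts horizontally at the top; its moment arm is the height L sinθ = 2.5·sin65° = 2.266 m, counterclockwise.
Balancing moments: N × 2.266 = 95.09, giving N = 42 N.
ΣFx = 0: friction at the foot balances the wall's push, so f = N_wall = 42 N.

f ≈ 42 N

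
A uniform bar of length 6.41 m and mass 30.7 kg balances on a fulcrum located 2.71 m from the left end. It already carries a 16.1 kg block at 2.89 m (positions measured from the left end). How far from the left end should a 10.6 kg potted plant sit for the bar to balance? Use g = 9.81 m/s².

Taking torques about the fulcrum (at 2.71 m from the left end):
Beam weight: 30.7 × 9.81 = 301.2 N down at 3.205 m → arm 0.495 m, τ = 301.2 × 0.495 = 149.1 N·m clockwise.
Block: 16.1 × 9.81 = 157.9 N down at 2.89 m → arm 0.18 m, τ = 157.9 × 0.18 = 28.42 N·m clockwise.
Net moment of existing loads = 177.5 N·m clockwise.
The potted plant weighs 10.6 × 9.81 = 104 N and must supply an equal counterclockwise moment, so its lever arm about the fulcrum is 177.5 / 104 = 1.71 m.
That puts it at 2.71 − 1.71 = 1 m from the left end.

x ≈ 1 m from the left end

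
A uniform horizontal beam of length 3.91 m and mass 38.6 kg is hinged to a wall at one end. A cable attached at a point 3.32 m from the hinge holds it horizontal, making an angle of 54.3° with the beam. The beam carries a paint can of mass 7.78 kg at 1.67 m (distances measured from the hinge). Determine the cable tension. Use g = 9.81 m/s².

T ≈ 322 N

About the hinge:
Beam weight: 38.6 × 9.81 = 378.7 N down at 1.955 m → arm 1.955 m, τ = 378.7 × 1.955 = 740.4 N·m clockwise.
Paint can: 7.78 × 9.81 = 76.32 N down at 1.67 m → arm 1.67 m, τ = 76.32 × 1.67 = 127.5 N·m clockwise.
Total clockwise load moment = 867.9 N·m.
The cable tension T acts at 3.32 m; only its component perpendicular to the beam, T sinθ, produces torque. sin 54.3° = 0.8121.
For rotational equilibrium, T × 3.32 × 0.8121 = 867.9, so T = 867.9 / 2.696 = 322 N.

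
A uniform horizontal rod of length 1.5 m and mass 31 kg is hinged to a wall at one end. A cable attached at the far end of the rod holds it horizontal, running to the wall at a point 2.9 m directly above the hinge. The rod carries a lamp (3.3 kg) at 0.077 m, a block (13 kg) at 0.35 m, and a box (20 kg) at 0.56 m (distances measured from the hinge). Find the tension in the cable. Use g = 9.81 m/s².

Taking torques about the hinge:
Beam weight: 31 × 9.81 = 304.1 N down at 0.75 m → arm 0.75 m, τ = 304.1 × 0.75 = 228.1 N·m clockwise.
Lamp: 3.3 × 9.81 = 32.37 N down at 0.077 m → arm 0.077 m, τ = 32.37 × 0.077 = 2.492 N·m clockwise.
Block: 13 × 9.81 = 127.5 N down at 0.35 m → arm 0.35 m, τ = 127.5 × 0.35 = 44.62 N·m clockwise.
Box: 20 × 9.81 = 196.2 N down at 0.56 m → arm 0.56 m, τ = 196.2 × 0.56 = 109.9 N·m clockwise.
Total clockwise load moment = 385.1 N·m.
The cable tension T acts at 1.5 m; only its component perpendicular to the rod, T sinθ, produces torque. sinθ = h/√(h²+d²) = 2.9/√(2.9²+1.5²) = 0.8882.
For rotational equilibrium, T × 1.5 × 0.8882 = 385.1, so T = 385.1 / 1.332 = 289 N.

T ≈ 289 N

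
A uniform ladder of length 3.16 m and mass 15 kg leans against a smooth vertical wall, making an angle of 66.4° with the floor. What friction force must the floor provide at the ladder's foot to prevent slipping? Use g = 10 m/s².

Choose the foot of the ladder as the axis so the floor normal and friction both act there and drop out.
Ladder weight 15×10 = 150 N acts at 1.58 m along the ladder; its horizontal arm is 1.58·cos66.4° = 0.6326 m → τ = 94.89 N·m clockwise.
Wall normal N acts horizontally at the top; its moment arm is the height L sinθ = 3.16·sin66.4° = 2.896 m, counterclockwise.
For rotational equilibrium, N × 2.896 = 94.89, so N = 32.8 N.
ΣFx = 0: friction at the foot balances the wall's push, so f = N_wall = 32.8 N.

f ≈ 32.8 N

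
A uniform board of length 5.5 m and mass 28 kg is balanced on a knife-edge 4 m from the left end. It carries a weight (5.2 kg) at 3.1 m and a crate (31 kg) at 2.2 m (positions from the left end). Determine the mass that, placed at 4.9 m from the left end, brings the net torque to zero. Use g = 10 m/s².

m ≈ 106 kg

About the knife-edge (at 4 m from the left end):
Beam weight: 28 × 10 = 280 N down at 2.75 m → arm 1.25 m, τ = 280 × 1.25 = 350 N·m counterclockwise.
Weight: 5.2 × 10 = 52 N down at 3.1 m → arm 0.9 m, τ = 52 × 0.9 = 46.8 N·m counterclockwise.
Crate: 31 × 10 = 310 N down at 2.2 m → arm 1.8 m, τ = 310 × 1.8 = 558 N·m counterclockwise.
Net moment of known loads = 954.8 N·m counterclockwise.
An unknown mass m at 4.9 m has arm 0.9 m; its moment is m·g·0.9 clockwise.
For rotational equilibrium, m × 10 × 0.9 = 954.8, so m = 954.8 / (10 × 0.9) = 106 kg.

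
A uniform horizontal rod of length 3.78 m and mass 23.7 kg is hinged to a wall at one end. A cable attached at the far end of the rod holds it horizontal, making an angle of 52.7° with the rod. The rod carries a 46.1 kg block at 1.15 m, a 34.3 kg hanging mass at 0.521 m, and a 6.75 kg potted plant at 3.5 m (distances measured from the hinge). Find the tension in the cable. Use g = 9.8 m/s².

Taking torques about the hinge:
Beam weight: 23.7 × 9.8 = 232.3 N down at 1.89 m → arm 1.89 m, τ = 232.3 × 1.89 = 439 N·m clockwise.
Block: 46.1 × 9.8 = 451.8 N down at 1.15 m → arm 1.15 m, τ = 451.8 × 1.15 = 519.6 N·m clockwise.
Hanging mass: 34.3 × 9.8 = 336.1 N down at 0.521 m → arm 0.521 m, τ = 336.1 × 0.521 = 175.1 N·m clockwise.
Potted plant: 6.75 × 9.8 = 66.15 N down at 3.5 m → arm 3.5 m, τ = 66.15 × 3.5 = 231.5 N·m clockwise.
Total clockwise load moment = 1365 N·m.
The cable tension T acts at 3.78 m; only its component perpendicular to the rod, T sinθ, produces torque. sin 52.7° = 0.7955.
Balancing moments: T × 3.78 × 0.7955 = 1365, giving T = 1365 / 3.007 = 454 N.

T ≈ 454 N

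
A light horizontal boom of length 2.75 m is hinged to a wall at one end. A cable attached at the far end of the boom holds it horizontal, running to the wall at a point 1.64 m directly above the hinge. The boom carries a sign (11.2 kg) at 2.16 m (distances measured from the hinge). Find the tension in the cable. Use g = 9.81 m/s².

Taking torques about the hinge:
Sign: 11.2 × 9.81 = 109.9 N down at 2.16 m → arm 2.16 m, τ = 109.9 × 2.16 = 237.4 N·m clockwise.
Total clockwise load moment = 237.4 N·m.
The cable tension T acts at 2.75 m; only its component perpendicular to the boom, T sinθ, produces torque. sinθ = h/√(h²+d²) = 1.64/√(1.64²+2.75²) = 0.5122.
For rotational equilibrium, T × 2.75 × 0.5122 = 237.4, so T = 237.4 / 1.409 = 168 N.

T ≈ 168 N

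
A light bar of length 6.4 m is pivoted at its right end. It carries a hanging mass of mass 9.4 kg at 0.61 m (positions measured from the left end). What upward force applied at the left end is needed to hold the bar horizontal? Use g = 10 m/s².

About the right end:
Hanging mass: 9.4 × 10 = 94 N down at 0.61 m → arm 5.79 m, τ = 94 × 5.79 = 544.3 N·m counterclockwise.
Net moment of the loads = 544.3 N·m counterclockwise.
The upward force F acts at the left end, arm 6.4 m, giving F × 6.4 clockwise.
Setting net torque to zero: F × 6.4 = 544.3 → F = 544.3 / 6.4 = 85 N.

F ≈ 85 N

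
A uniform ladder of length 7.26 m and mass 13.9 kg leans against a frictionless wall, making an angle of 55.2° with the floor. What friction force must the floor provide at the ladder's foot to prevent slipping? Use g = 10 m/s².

f ≈ 48.3 N

Sum moments about the foot of the ladder (the floor normal and friction both act there and drop out).
Ladder weight 13.9×10 = 139 N acts at 3.63 m along the ladder; its horizontal arm is 3.63·cos55.2° = 2.072 m → τ = 288 N·m clockwise.
Wall normal N acts horizontally at the top; its moment arm is the height L sinθ = 7.26·sin55.2° = 5.962 m, counterclockwise.
For rotational equilibrium, N × 5.962 = 288, so N = 48.3 N.
ΣFx = 0: friction at the foot balances the wall's push, so f = N_wall = 48.3 N.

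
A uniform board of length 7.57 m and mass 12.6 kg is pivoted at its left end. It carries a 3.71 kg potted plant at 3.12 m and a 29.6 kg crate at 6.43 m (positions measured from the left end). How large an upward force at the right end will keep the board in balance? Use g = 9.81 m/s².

F ≈ 323 N

Sum moments about the left end (the unknown pivot reaction has zero arm there).
Beam weight: 12.6 × 9.81 = 123.6 N down at 3.785 m → arm 3.785 m, τ = 123.6 × 3.785 = 467.8 N·m clockwise.
Potted plant: 3.71 × 9.81 = 36.4 N down at 3.12 m → arm 3.12 m, τ = 36.4 × 3.12 = 113.6 N·m clockwise.
Crate: 29.6 × 9.81 = 290.4 N down at 6.43 m → arm 6.43 m, τ = 290.4 × 6.43 = 1867 N·m clockwise.
Net moment of the loads = 2448 N·m clockwise.
The upward force F acts at the right end, arm 7.57 m, giving F × 7.57 counterclockwise.
Στ = 0 ⇒ F × 7.57 = 2448 ⇒ F = 2448 / 7.57 = 323 N.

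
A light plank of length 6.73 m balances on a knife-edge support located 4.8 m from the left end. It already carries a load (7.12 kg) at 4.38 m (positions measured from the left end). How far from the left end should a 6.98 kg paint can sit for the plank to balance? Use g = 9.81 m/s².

Take moments about the knife-edge support (at 4.8 m from the left end).
Load: 7.12 × 9.81 = 69.85 N down at 4.38 m → arm 0.42 m, τ = 69.85 × 0.42 = 29.34 N·m counterclockwise.
Net moment of existing loads = 29.34 N·m counterclockwise.
The paint can weighs 6.98 × 9.81 = 68.47 N and must supply an equal clockwise moment, so its lever arm about the knife-edge support is 29.34 / 68.47 = 0.429 m.
That puts it at 4.8 + 0.429 = 5.23 m from the left end.

x ≈ 5.23 m from the left end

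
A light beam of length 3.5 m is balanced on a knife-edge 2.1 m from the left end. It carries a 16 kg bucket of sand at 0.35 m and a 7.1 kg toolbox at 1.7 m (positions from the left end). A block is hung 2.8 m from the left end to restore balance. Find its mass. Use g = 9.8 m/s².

About the knife-edge (at 2.1 m from the left end):
Bucket of sand: 16 × 9.8 = 156.8 N down at 0.35 m → arm 1.75 m, τ = 156.8 × 1.75 = 274.4 N·m counterclockwise.
Toolbox: 7.1 × 9.8 = 69.58 N down at 1.7 m → arm 0.4 m, τ = 69.58 × 0.4 = 27.83 N·m counterclockwise.
Net moment of known loads = 302.2 N·m counterclockwise.
An unknown mass m at 2.8 m has arm 0.7 m; its moment is m·g·0.7 clockwise.
Balancing moments: m × 9.8 × 0.7 = 302.2, giving m = 302.2 / (9.8 × 0.7) = 44.1 kg.

m ≈ 44.1 kg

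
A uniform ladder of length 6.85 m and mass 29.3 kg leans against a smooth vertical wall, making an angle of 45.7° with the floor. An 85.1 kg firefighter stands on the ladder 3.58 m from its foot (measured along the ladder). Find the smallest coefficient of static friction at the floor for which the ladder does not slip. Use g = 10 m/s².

μ_min ≈ 0.504

About the foot of the ladder:
Ladder weight 29.3×10 = 293 N acts at 3.425 m along the ladder; its horizontal arm is 3.425·cos45.7° = 2.392 m → τ = 700.9 N·m clockwise.
Firefighter: 85.1×10 = 851 N at 3.58 m → arm 2.5 m → τ = 2128 N·m clockwise.
Wall normal N acts horizontally at the top; its moment arm is the height L sinθ = 6.85·sin45.7° = 4.902 m, counterclockwise.
Setting net torque to zero: N × 4.902 = 2829 → N = 577.1 N.
ΣFx = 0 ⇒ f = N_wall = 577.1 N. ΣFy = 0 ⇒ N_floor = 1144 N.
μ_min = f / N_floor = 577.1 / 1144 = 0.504.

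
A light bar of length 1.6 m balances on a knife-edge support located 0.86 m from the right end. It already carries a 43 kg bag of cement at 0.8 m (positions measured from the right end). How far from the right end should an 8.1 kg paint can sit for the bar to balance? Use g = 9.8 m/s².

x ≈ 1.18 m from the right end

Sum moments about the knife-edge support (at 0.86 m from the right end) (the support reaction has zero arm there).
Bag of cement: 43 × 9.8 = 421.4 N down at 0.8 m → arm 0.06 m, τ = 421.4 × 0.06 = 25.28 N·m clockwise.
Net moment of existing loads = 25.28 N·m clockwise.
The paint can weighs 8.1 × 9.8 = 79.38 N and must supply an equal counterclockwise moment, so its lever arm about the knife-edge support is 25.28 / 79.38 = 0.318 m.
That puts it at 0.86 + 0.318 = 1.18 m from the right end.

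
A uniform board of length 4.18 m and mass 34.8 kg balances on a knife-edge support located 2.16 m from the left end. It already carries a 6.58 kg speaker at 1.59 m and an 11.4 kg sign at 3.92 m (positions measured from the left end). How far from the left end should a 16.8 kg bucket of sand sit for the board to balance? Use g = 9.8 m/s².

Taking torques about the knife-edge support (at 2.16 m from the left end):
Beam weight: 34.8 × 9.8 = 341 N down at 2.09 m → arm 0.07 m, τ = 341 × 0.07 = 23.87 N·m counterclockwise.
Speaker: 6.58 × 9.8 = 64.48 N down at 1.59 m → arm 0.57 m, τ = 64.48 × 0.57 = 36.75 N·m counterclockwise.
Sign: 11.4 × 9.8 = 111.7 N down at 3.92 m → arm 1.76 m, τ = 111.7 × 1.76 = 196.6 N·m clockwise.
Net moment of existing loads = 136 N·m clockwise.
The bucket of sand weighs 16.8 × 9.8 = 164.6 N and must supply an equal counterclockwise moment, so its lever arm about the knife-edge support is 136 / 164.6 = 0.826 m.
That puts it at 2.16 − 0.826 = 1.33 m from the left end.

x ≈ 1.33 m from the left end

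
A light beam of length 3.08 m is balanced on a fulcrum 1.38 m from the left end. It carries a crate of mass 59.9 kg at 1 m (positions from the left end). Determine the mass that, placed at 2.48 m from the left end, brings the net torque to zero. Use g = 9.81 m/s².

m ≈ 20.7 kg

Sum moments about the fulcrum (at 1.38 m from the left end) (the support reaction has zero arm there).
Crate: 59.9 × 9.81 = 587.6 N down at 1 m → arm 0.38 m, τ = 587.6 × 0.38 = 223.3 N·m counterclockwise.
Net moment of known loads = 223.3 N·m counterclockwise.
An unknown mass m at 2.48 m has arm 1.1 m; its moment is m·g·1.1 clockwise.
Balancing moments: m × 9.81 × 1.1 = 223.3, giving m = 223.3 / (9.81 × 1.1) = 20.7 kg.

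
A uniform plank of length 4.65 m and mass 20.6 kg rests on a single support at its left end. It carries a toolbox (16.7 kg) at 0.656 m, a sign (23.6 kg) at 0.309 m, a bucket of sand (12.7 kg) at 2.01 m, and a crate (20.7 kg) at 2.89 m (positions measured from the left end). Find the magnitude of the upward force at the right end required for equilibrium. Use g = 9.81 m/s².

About the left end:
Beam weight: 20.6 × 9.81 = 202.1 N down at 2.325 m → arm 2.325 m, τ = 202.1 × 2.325 = 469.9 N·m clockwise.
Toolbox: 16.7 × 9.81 = 163.8 N down at 0.656 m → arm 0.656 m, τ = 163.8 × 0.656 = 107.5 N·m clockwise.
Sign: 23.6 × 9.81 = 231.5 N down at 0.309 m → arm 0.309 m, τ = 231.5 × 0.309 = 71.53 N·m clockwise.
Bucket of sand: 12.7 × 9.81 = 124.6 N down at 2.01 m → arm 2.01 m, τ = 124.6 × 2.01 = 250.4 N·m clockwise.
Crate: 20.7 × 9.81 = 203.1 N down at 2.89 m → arm 2.89 m, τ = 203.1 × 2.89 = 587 N·m clockwise.
Net moment of the loads = 1486 N·m clockwise.
The upward force F acts at the right end, arm 4.65 m, giving F × 4.65 counterclockwise.
Στ = 0 ⇒ F × 4.65 = 1486 ⇒ F = 1486 / 4.65 = 320 N.

F ≈ 320 N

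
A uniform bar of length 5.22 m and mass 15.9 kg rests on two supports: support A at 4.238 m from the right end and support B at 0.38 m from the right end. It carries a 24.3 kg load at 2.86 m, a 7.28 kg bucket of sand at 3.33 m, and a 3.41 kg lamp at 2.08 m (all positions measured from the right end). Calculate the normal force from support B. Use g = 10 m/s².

R_B ≈ 190 N

Choose support A as the axis so its reaction then has zero moment arm.
Beam weight: 15.9 × 10 = 159 N down at 2.61 m → arm 1.628 m, τ = 159 × 1.628 = 258.9 N·m clockwise.
Load: 24.3 × 10 = 243 N down at 2.86 m → arm 1.378 m, τ = 243 × 1.378 = 334.9 N·m clockwise.
Bucket of sand: 7.28 × 10 = 72.8 N down at 3.33 m → arm 0.908 m, τ = 72.8 × 0.908 = 66.1 N·m clockwise.
Lamp: 3.41 × 10 = 34.1 N down at 2.08 m → arm 2.158 m, τ = 34.1 × 2.158 = 73.59 N·m clockwise.
Net load moment about support A = 733.5 N·m clockwise.
Reaction R at support B is upward at 0.38 m, arm 3.858 m → moment R × 3.858 counterclockwise.
For rotational equilibrium, R × 3.858 = 733.5, so R = 190 N.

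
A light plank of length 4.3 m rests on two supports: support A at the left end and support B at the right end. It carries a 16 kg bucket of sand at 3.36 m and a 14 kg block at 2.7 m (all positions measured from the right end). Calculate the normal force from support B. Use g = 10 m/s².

Taking torques about support A:
Bucket of sand: 16 × 10 = 160 N down at 3.36 m → arm 0.94 m, τ = 160 × 0.94 = 150.4 N·m clockwise.
Block: 14 × 10 = 140 N down at 2.7 m → arm 1.6 m, τ = 140 × 1.6 = 224 N·m clockwise.
Net load moment about support A = 374.4 N·m clockwise.
Reaction R at support B is upward at 0 m, arm 4.3 m → moment R × 4.3 counterclockwise.
For rotational equilibrium, R × 4.3 = 374.4, so R = 87.1 N.

R_B ≈ 87.1 N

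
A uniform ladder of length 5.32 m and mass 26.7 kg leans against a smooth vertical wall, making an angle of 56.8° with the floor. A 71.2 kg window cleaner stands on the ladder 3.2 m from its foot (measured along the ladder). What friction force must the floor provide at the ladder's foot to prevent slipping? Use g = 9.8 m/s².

f ≈ 360 N

Taking torques about the foot of the ladder:
Ladder weight 26.7×9.8 = 261.7 N acts at 2.66 m along the ladder; its horizontal arm is 2.66·cos56.8° = 1.457 m → τ = 381.3 N·m clockwise.
Window cleaner: 71.2×9.8 = 697.8 N at 3.2 m → arm 1.752 m → τ = 1223 N·m clockwise.
Wall normal N acts horizontally at the top; its moment arm is the height L sinθ = 5.32·sin56.8° = 4.452 m, counterclockwise.
Balancing moments: N × 4.452 = 1604, giving N = 360 N.
ΣFx = 0: friction at the foot balances the wall's push, so f = N_wall = 360 N.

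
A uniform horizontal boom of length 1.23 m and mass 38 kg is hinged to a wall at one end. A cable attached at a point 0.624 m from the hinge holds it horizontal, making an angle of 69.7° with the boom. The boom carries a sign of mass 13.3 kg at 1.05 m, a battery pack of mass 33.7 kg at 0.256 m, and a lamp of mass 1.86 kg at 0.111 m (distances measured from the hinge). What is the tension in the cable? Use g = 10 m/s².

T ≈ 789 N

Choose the hinge as the axis so the unknown hinge reaction has zero arm there.
Beam weight: 38 × 10 = 380 N down at 0.615 m → arm 0.615 m, τ = 380 × 0.615 = 233.7 N·m clockwise.
Sign: 13.3 × 10 = 133 N down at 1.05 m → arm 1.05 m, τ = 133 × 1.05 = 139.7 N·m clockwise.
Battery pack: 33.7 × 10 = 337 N down at 0.256 m → arm 0.256 m, τ = 337 × 0.256 = 86.27 N·m clockwise.
Lamp: 1.86 × 10 = 18.6 N down at 0.111 m → arm 0.111 m, τ = 18.6 × 0.111 = 2.065 N·m clockwise.
Total clockwise load moment = 461.7 N·m.
The cable tension T acts at 0.624 m; only its component perpendicular to the boom, T sinθ, produces torque. sin 69.7° = 0.9379.
Στ = 0 ⇒ T × 0.624 × 0.9379 = 461.7 ⇒ T = 461.7 / 0.5852 = 789 N.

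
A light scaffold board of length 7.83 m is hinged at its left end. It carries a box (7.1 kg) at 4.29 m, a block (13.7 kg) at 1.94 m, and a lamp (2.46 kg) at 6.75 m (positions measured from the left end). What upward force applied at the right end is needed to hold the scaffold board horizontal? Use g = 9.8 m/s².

F ≈ 92.2 N

Sum moments about the left end (the unknown pivot reaction has zero arm there).
Box: 7.1 × 9.8 = 69.58 N down at 4.29 m → arm 4.29 m, τ = 69.58 × 4.29 = 298.5 N·m clockwise.
Block: 13.7 × 9.8 = 134.3 N down at 1.94 m → arm 1.94 m, τ = 134.3 × 1.94 = 260.5 N·m clockwise.
Lamp: 2.46 × 9.8 = 24.11 N down at 6.75 m → arm 6.75 m, τ = 24.11 × 6.75 = 162.7 N·m clockwise.
Net moment of the loads = 721.7 N·m clockwise.
The upward force F acts at the right end, arm 7.83 m, giving F × 7.83 counterclockwise.
Balancing moments: F × 7.83 = 721.7, giving F = 721.7 / 7.83 = 92.2 N.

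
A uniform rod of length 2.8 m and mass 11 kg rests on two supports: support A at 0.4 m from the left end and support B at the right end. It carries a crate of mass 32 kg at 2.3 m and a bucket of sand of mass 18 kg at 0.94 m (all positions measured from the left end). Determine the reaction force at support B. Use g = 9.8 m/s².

Take moments about support A.
Beam weight: 11 × 9.8 = 107.8 N down at 1.4 m → arm 1 m, τ = 107.8 × 1 = 107.8 N·m clockwise.
Crate: 32 × 9.8 = 313.6 N down at 2.3 m → arm 1.9 m, τ = 313.6 × 1.9 = 595.8 N·m clockwise.
Bucket of sand: 18 × 9.8 = 176.4 N down at 0.94 m → arm 0.54 m, τ = 176.4 × 0.54 = 95.26 N·m clockwise.
Net load moment about support A = 798.9 N·m clockwise.
Reaction R at support B is upward at 2.8 m, arm 2.4 m → moment R × 2.4 counterclockwise.
For rotational equilibrium, R × 2.4 = 798.9, so R = 333 N.

R_B ≈ 333 N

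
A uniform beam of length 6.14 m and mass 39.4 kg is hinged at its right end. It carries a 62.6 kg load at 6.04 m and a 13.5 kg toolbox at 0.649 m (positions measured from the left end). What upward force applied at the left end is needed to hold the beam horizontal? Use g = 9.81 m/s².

Taking torques about the right end:
Beam weight: 39.4 × 9.81 = 386.5 N down at 3.07 m → arm 3.07 m, τ = 386.5 × 3.07 = 1187 N·m counterclockwise.
Load: 62.6 × 9.81 = 614.1 N down at 6.04 m → arm 0.1 m, τ = 614.1 × 0.1 = 61.41 N·m counterclockwise.
Toolbox: 13.5 × 9.81 = 132.4 N down at 0.649 m → arm 5.491 m, τ = 132.4 × 5.491 = 727 N·m counterclockwise.
Net moment of the loads = 1975 N·m counterclockwise.
The upward force F acts at the left end, arm 6.14 m, giving F × 6.14 clockwise.
Balancing moments: F × 6.14 = 1975, giving F = 1975 / 6.14 = 322 N.

F ≈ 322 N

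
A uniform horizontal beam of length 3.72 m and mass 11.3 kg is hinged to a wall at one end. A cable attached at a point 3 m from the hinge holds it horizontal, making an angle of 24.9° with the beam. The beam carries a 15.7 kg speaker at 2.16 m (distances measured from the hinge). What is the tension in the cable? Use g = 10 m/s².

T ≈ 435 N

Sum moments about the hinge (the unknown hinge reaction has zero arm there).
Beam weight: 11.3 × 10 = 113 N down at 1.86 m → arm 1.86 m, τ = 113 × 1.86 = 210.2 N·m clockwise.
Speaker: 15.7 × 10 = 157 N down at 2.16 m → arm 2.16 m, τ = 157 × 2.16 = 339.1 N·m clockwise.
Total clockwise load moment = 549.3 N·m.
The cable tension T acts at 3 m; only its component perpendicular to the beam, T sinθ, produces torque. sin 24.9° = 0.421.
Balancing moments: T × 3 × 0.421 = 549.3, giving T = 549.3 / 1.263 = 435 N.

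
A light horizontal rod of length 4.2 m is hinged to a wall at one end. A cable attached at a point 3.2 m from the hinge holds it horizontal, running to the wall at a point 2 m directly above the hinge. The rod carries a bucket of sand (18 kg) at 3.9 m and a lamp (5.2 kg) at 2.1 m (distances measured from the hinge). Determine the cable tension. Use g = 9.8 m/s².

T ≈ 469 N

Sum moments about the hinge (the unknown hinge reaction has zero arm there).
Bucket of sand: 18 × 9.8 = 176.4 N down at 3.9 m → arm 3.9 m, τ = 176.4 × 3.9 = 688 N·m clockwise.
Lamp: 5.2 × 9.8 = 50.96 N down at 2.1 m → arm 2.1 m, τ = 50.96 × 2.1 = 107 N·m clockwise.
Total clockwise load moment = 795 N·m.
The cable tension T acts at 3.2 m; only its component perpendicular to the rod, T sinθ, produces torque. sinθ = h/√(h²+d²) = 2/√(2²+3.2²) = 0.53.
Balancing moments: T × 3.2 × 0.53 = 795, giving T = 795 / 1.696 = 469 N.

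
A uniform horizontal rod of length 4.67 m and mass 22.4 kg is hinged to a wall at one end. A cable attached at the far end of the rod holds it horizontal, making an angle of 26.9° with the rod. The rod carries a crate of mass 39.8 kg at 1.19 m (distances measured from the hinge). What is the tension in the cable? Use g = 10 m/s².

Choose the hinge as the axis so the unknown hinge reaction has zero arm there.
Beam weight: 22.4 × 10 = 224 N down at 2.335 m → arm 2.335 m, τ = 224 × 2.335 = 523 N·m clockwise.
Crate: 39.8 × 10 = 398 N down at 1.19 m → arm 1.19 m, τ = 398 × 1.19 = 473.6 N·m clockwise.
Total clockwise load moment = 996.6 N·m.
The cable tension T acts at 4.67 m; only its component perpendicular to the rod, T sinθ, produces torque. sin 26.9° = 0.4524.
Setting net torque to zero: T × 4.67 × 0.4524 = 996.6 → T = 996.6 / 2.113 = 472 N.

T ≈ 472 N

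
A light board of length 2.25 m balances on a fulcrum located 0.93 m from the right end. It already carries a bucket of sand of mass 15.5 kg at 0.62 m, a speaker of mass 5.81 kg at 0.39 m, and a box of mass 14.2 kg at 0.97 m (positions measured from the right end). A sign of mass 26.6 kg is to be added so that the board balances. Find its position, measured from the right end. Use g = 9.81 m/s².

Taking torques about the fulcrum (at 0.93 m from the right end):
Bucket of sand: 15.5 × 9.81 = 152.1 N down at 0.62 m → arm 0.31 m, τ = 152.1 × 0.31 = 47.15 N·m clockwise.
Speaker: 5.81 × 9.81 = 57 N down at 0.39 m → arm 0.54 m, τ = 57 × 0.54 = 30.78 N·m clockwise.
Box: 14.2 × 9.81 = 139.3 N down at 0.97 m → arm 0.04 m, τ = 139.3 × 0.04 = 5.572 N·m counterclockwise.
Net moment of existing loads = 72.36 N·m clockwise.
The sign weighs 26.6 × 9.81 = 260.9 N and must supply an equal counterclockwise moment, so its lever arm about the fulcrum is 72.36 / 260.9 = 0.277 m.
That puts it at 0.93 + 0.277 = 1.21 m from the right end.

x ≈ 1.21 m from the right end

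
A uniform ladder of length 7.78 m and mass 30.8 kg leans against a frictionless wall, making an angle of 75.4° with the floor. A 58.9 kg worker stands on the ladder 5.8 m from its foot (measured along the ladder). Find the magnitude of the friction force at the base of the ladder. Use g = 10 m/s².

Choose the foot of the ladder as the axis so the floor normal and friction both act there and drop out.
Ladder weight 30.8×10 = 308 N acts at 3.89 m along the ladder; its horizontal arm is 3.89·cos75.4° = 0.9805 m → τ = 302 N·m clockwise.
Worker: 58.9×10 = 589 N at 5.8 m → arm 1.462 m → τ = 861.1 N·m clockwise.
Wall normal N acts horizontally at the top; its moment arm is the height L sinθ = 7.78·sin75.4° = 7.529 m, counterclockwise.
Balancing moments: N × 7.529 = 1163, giving N = 154 N.
ΣFx = 0: friction at the foot balances the wall's push, so f = N_wall = 154 N.

f ≈ 154 N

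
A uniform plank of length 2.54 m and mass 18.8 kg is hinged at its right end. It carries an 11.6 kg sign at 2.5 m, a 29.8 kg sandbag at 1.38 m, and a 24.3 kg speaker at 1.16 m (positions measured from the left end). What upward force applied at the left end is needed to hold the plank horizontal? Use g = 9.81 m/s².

About the right end:
Beam weight: 18.8 × 9.81 = 184.4 N down at 1.27 m → arm 1.27 m, τ = 184.4 × 1.27 = 234.2 N·m counterclockwise.
Sign: 11.6 × 9.81 = 113.8 N down at 2.5 m → arm 0.04 m, τ = 113.8 × 0.04 = 4.552 N·m counterclockwise.
Sandbag: 29.8 × 9.81 = 292.3 N down at 1.38 m → arm 1.16 m, τ = 292.3 × 1.16 = 339.1 N·m counterclockwise.
Speaker: 24.3 × 9.81 = 238.4 N down at 1.16 m → arm 1.38 m, τ = 238.4 × 1.38 = 329 N·m counterclockwise.
Net moment of the loads = 906.9 N·m counterclockwise.
The upward force F acts at the left end, arm 2.54 m, giving F × 2.54 clockwise.
Balancing moments: F × 2.54 = 906.9, giving F = 906.9 / 2.54 = 357 N.

F ≈ 357 N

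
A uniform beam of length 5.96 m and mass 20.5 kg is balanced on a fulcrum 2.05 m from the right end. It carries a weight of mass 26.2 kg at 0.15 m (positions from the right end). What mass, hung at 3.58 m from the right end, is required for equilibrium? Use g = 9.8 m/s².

m ≈ 20.1 kg

Take moments about the fulcrum (at 2.05 m from the right end).
Beam weight: 20.5 × 9.8 = 200.9 N down at 2.98 m → arm 0.93 m, τ = 200.9 × 0.93 = 186.8 N·m counterclockwise.
Weight: 26.2 × 9.8 = 256.8 N down at 0.15 m → arm 1.9 m, τ = 256.8 × 1.9 = 487.9 N·m clockwise.
Net moment of known loads = 301.1 N·m clockwise.
An unknown mass m at 3.58 m has arm 1.53 m; its moment is m·g·1.53 counterclockwise.
For rotational equilibrium, m × 9.8 × 1.53 = 301.1, so m = 301.1 / (9.8 × 1.53) = 20.1 kg.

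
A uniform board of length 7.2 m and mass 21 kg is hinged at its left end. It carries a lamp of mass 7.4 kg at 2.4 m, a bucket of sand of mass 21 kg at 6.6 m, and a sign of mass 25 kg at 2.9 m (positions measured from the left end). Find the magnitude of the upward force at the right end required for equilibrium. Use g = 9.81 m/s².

F ≈ 415 N

Choose the left end as the axis so the unknown pivot reaction has zero arm there.
Beam weight: 21 × 9.81 = 206 N down at 3.6 m → arm 3.6 m, τ = 206 × 3.6 = 741.6 N·m clockwise.
Lamp: 7.4 × 9.81 = 72.59 N down at 2.4 m → arm 2.4 m, τ = 72.59 × 2.4 = 174.2 N·m clockwise.
Bucket of sand: 21 × 9.81 = 206 N down at 6.6 m → arm 6.6 m, τ = 206 × 6.6 = 1360 N·m clockwise.
Sign: 25 × 9.81 = 245.2 N down at 2.9 m → arm 2.9 m, τ = 245.2 × 2.9 = 711.1 N·m clockwise.
Net moment of the loads = 2987 N·m clockwise.
The upward force F acts at the right end, arm 7.2 m, giving F × 7.2 counterclockwise.
Στ = 0 ⇒ F × 7.2 = 2987 ⇒ F = 2987 / 7.2 = 415 N.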